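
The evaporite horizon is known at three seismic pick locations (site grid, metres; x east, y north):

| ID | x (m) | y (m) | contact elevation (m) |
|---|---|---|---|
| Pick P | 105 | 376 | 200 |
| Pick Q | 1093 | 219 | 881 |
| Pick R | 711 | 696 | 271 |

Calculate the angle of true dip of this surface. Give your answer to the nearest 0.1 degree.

Two edge vectors: Pick P→Pick Q = (988, -157, 681), Pick P→Pick R = (606, 320, 71).
Normal n = (Pick P→Pick Q) × (Pick P→Pick R) = (-229067, 342538, 411302).
So ∂z/∂x = −n_x/n_z = 0.55693 and ∂z/∂y = −n_y/n_z = −0.83281.
Gradient magnitude |∇z| = √(a² + b²) = √(0.31017 + 0.69358) = 1.00187.
True dip = arctan(1.00187) = 45.1°, dipping toward NW (azimuth ≈ 326°).

45.1°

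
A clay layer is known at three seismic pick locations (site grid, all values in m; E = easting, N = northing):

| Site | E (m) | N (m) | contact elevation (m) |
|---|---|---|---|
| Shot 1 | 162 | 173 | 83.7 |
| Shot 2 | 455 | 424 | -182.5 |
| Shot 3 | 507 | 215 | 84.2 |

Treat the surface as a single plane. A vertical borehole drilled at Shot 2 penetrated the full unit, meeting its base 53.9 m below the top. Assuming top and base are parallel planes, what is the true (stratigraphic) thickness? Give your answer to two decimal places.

Two edge vectors: Shot 1→Shot 2 = (293, 251, -266.2), Shot 1→Shot 3 = (345, 42, 0.5).
Normal n = (Shot 1→Shot 2) × (Shot 1→Shot 3) = (11305.9, -91985.5, -74289).
So ∂z/∂E = −n_x/n_z = 0.15219 and ∂z/∂N = −n_y/n_z = −1.23821.
|∇z| = √(a²+b²) = 1.24753, so dip δ = arctan(1.24753) = 51.28°.
True thickness = vertical thickness × cos δ = 53.9 × cos 51.28° = 33.71 m.

33.71 m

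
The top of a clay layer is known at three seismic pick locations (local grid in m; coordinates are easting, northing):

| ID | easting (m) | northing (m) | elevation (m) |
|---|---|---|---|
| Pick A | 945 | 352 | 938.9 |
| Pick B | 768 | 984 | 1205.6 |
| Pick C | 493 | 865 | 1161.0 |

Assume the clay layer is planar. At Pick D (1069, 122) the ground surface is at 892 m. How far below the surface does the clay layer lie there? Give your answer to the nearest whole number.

Let the plane be z = a·easting + b·northing + c.
Pick B−Pick A: −177a + 632b = 266.7;  Pick C−Pick A: −452a + 513b = 222.1.
Solving gives a = −0.01822, b = 0.41689.
Then c = 938.9 − a·945 − b·352 = 809.37.
At (1069, 122): z_contact = −19.5 + 50.9 + 809.37 = 840.8 m.
Depth below ground = 892 − 840.8 = 51 m.

51 m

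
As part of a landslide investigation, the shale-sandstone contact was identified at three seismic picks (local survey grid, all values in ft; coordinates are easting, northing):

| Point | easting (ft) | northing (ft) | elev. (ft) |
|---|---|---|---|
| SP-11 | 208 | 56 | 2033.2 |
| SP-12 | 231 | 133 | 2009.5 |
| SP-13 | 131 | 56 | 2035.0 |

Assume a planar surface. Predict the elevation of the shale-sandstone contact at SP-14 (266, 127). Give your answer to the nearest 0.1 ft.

Two edge vectors: SP-11→SP-12 = (23, 77, -23.7), SP-11→SP-13 = (-77, 0, 1.8).
Normal n = (SP-11→SP-12) × (SP-11→SP-13) = (138.6, 1783.5, 5929).
So ∂z/∂easting = −n_x/n_z = −0.02338 and ∂z/∂northing = −n_y/n_z = −0.30081.
Intercept c from SP-11: 2033.2 + 4.86 + 16.85 = 2054.91.
At (266, 127): z = −6.2 − 38.2 + 2054.91 = 2010.5 ft.

2010.5 ft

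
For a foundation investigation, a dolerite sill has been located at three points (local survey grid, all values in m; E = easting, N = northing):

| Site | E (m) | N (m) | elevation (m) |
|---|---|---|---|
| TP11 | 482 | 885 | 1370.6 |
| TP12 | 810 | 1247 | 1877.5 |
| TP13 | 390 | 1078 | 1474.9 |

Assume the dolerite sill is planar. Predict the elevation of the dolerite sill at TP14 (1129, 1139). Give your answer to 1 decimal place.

1985.5 m

Let the plane be z = a·E + b·N + c.
TP12−TP11: 328a + 362b = 506.9;  TP13−TP11: −92a + 193b = 104.3.
Solving gives a = 0.621844, b = 0.836838.
Then c = 1370.6 − a·482 − b·885 = 330.27.
At (1129, 1139): z = 702.1 + 953.2 + 330.27 = 1985.5 m.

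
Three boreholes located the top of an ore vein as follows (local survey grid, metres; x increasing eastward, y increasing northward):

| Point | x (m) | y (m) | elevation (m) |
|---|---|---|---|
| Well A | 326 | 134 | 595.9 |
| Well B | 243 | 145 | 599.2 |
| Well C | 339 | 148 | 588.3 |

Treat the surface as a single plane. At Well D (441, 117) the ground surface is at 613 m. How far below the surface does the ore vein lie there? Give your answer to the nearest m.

Let the plane be z = a·x + b·y + c.
Well B−Well A: −83a + 11b = 3.3;  Well C−Well A: 13a + 14b = −7.6.
Solving gives a = −0.09946, b = −0.45050.
Then c = 595.9 − a·326 − b·134 = 688.69.
At (441, 117): z_contact = −43.9 − 52.7 + 688.69 = 592.1 m.
Depth below ground = 613 − 592.1 = 21 m.

21 m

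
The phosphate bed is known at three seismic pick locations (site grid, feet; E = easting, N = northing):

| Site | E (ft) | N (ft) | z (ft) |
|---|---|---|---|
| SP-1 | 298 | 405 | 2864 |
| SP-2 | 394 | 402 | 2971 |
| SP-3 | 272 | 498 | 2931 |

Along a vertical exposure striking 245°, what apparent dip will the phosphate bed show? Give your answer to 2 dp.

Two edge vectors: SP-1→SP-2 = (96, -3, 107), SP-1→SP-3 = (-26, 93, 67).
Normal n = (SP-1→SP-2) × (SP-1→SP-3) = (-10152, -9214, 8850).
So ∂z/∂E = −n_x/n_z = 1.14712 and ∂z/∂N = −n_y/n_z = 1.04113.
Unit vector along 245° is (sin 245°, cos 245°) = (-0.9063, -0.4226).
Slope in that direction = a·(-0.9063) + b·(-0.4226) = −1.47964.
Apparent dip = arctan|1.47964| = 55.95° (true dip is 57.2°, so apparent ≤ true as expected).

55.95°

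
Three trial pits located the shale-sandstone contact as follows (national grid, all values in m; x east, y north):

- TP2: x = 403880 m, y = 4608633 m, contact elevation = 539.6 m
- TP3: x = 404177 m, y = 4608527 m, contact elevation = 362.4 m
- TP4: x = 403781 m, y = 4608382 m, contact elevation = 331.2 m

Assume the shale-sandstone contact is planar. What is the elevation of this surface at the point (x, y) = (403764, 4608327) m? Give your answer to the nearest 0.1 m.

284.3 m

Two edge vectors: TP2→TP3 = (297, -106, -177.2), TP2→TP4 = (-99, -251, -208.4).
Normal n = (TP2→TP3) × (TP2→TP4) = (-22386.8, 79437.6, -85041).
So ∂z/∂x = −n_x/n_z = −0.263247140 and ∂z/∂y = −n_y/n_z = 0.934109430.
Intercept c from TP2: 539.6 + 106320.25 − 4304967.54 = −4198107.69.
At (403764, 4608327): z = −106289.7 + 4304681.7 − 4198107.69 = 284.3 m.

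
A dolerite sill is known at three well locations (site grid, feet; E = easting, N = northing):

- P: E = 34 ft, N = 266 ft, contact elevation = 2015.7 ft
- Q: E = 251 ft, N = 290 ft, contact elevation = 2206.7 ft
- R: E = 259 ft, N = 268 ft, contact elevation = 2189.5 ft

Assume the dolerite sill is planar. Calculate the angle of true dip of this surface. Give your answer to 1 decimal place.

52.5°

Let the plane be z = a·E + b·N + c.
Q−P: 217a + 24b = 191;  R−P: 225a + 2b = 173.8.
Solving gives a = 0.76303, b = 1.05928.
Gradient magnitude |∇z| = √(a² + b²) = √(0.58221 + 1.12208) = 1.30549.
True dip = arctan(1.30549) = 52.5°, dipping toward SW (azimuth ≈ 216°).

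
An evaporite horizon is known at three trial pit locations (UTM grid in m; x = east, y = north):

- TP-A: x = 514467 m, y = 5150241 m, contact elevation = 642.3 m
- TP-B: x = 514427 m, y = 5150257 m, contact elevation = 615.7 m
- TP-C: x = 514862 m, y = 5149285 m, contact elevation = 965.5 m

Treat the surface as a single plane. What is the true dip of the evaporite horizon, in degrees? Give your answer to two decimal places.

Two edge vectors: TP-A→TP-B = (-40, 16, -26.6), TP-A→TP-C = (395, -956, 323.2).
Normal n = (TP-A→TP-B) × (TP-A→TP-C) = (-20258.4, 2421, 31920).
So ∂z/∂x = −n_x/n_z = 0.63466 and ∂z/∂y = −n_y/n_z = −0.07585.
Gradient magnitude |∇z| = √(a² + b²) = √(0.40280 + 0.00575) = 0.63918.
True dip = arctan(0.63918) = 32.59°, dipping toward W (azimuth ≈ 277°).

32.59°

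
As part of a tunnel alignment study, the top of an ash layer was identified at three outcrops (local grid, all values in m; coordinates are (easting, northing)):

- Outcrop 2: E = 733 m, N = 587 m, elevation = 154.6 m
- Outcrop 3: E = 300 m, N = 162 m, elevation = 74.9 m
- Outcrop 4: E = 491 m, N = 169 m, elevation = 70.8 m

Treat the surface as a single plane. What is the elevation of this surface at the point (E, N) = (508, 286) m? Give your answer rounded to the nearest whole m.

Let the plane be z = a·E + b·N + c.
Outcrop 3−Outcrop 2: −433a − 425b = −79.7;  Outcrop 4−Outcrop 2: −242a − 418b = −83.8.
Solving gives a = −0.02944, b = 0.21752.
Then c = 154.6 − a·733 − b·587 = 48.49.
At (508, 286): z = −15.0 + 62.2 + 48.49 = 95.7 m.

96 m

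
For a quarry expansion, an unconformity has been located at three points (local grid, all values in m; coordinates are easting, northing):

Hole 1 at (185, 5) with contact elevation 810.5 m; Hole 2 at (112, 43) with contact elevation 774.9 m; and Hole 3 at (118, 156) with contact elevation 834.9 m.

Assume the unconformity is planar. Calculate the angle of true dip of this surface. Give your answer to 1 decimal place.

Let the plane be z = a·easting + b·northing + c.
Hole 2−Hole 1: −73a + 38b = −35.6;  Hole 3−Hole 1: −67a + 151b = 24.4.
Solving gives a = 0.74352, b = 0.49149.
Gradient magnitude |∇z| = √(a² + b²) = √(0.55282 + 0.24157) = 0.89128.
True dip = arctan(0.89128) = 41.7°, dipping toward WSW (azimuth ≈ 237°).

41.7°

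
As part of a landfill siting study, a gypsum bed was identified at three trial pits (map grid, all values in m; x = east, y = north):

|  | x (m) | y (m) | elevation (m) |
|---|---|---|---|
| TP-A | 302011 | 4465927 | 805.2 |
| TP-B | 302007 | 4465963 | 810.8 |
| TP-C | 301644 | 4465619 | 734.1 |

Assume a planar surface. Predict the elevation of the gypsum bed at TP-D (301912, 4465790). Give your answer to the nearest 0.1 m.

Two edge vectors: TP-A→TP-B = (-4, 36, 5.6), TP-A→TP-C = (-367, -308, -71.1).
Normal n = (TP-A→TP-B) × (TP-A→TP-C) = (-834.8, -2339.6, 14444).
So ∂z/∂x = −n_x/n_z = 0.057795624 and ∂z/∂y = −n_y/n_z = 0.161977292.
Intercept c from TP-A: 805.2 − 17454.91 − 723378.76 = −740028.47.
At (301912, 4465790): z = 17449.2 + 723356.6 − 740028.47 = 777.3 m.

777.3 m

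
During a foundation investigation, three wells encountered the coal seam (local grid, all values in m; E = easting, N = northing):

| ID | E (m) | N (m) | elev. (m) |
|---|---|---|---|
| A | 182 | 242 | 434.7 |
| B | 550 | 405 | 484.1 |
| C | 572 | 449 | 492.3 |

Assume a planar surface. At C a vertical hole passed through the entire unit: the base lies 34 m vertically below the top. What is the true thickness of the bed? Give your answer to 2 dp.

33.54 m

Let the plane be z = a·E + b·N + c.
B−A: 368a + 163b = 49.4;  C−A: 390a + 207b = 57.6.
Solving gives a = 0.06640, b = 0.15317.
|∇z| = √(a²+b²) = 0.16694, so dip δ = arctan(0.16694) = 9.48°.
True thickness = vertical thickness × cos δ = 34 × cos 9.48° = 33.54 m.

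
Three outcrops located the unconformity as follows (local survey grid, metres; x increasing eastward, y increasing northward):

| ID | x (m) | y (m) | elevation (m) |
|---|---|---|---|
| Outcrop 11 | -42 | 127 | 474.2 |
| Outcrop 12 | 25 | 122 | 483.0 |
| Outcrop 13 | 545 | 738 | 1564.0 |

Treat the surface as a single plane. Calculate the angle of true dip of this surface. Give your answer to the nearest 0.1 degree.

Two edge vectors: Outcrop 11→Outcrop 12 = (67, -5, 8.8), Outcrop 11→Outcrop 13 = (587, 611, 1089.8).
Normal n = (Outcrop 11→Outcrop 12) × (Outcrop 11→Outcrop 13) = (-10825.8, -67851, 43872).
So ∂z/∂x = −n_x/n_z = 0.24676 and ∂z/∂y = −n_y/n_z = 1.54657.
Gradient magnitude |∇z| = √(a² + b²) = √(0.06089 + 2.39187) = 1.56613.
True dip = arctan(1.56613) = 57.4°, dipping toward S (azimuth ≈ 189°).

57.4°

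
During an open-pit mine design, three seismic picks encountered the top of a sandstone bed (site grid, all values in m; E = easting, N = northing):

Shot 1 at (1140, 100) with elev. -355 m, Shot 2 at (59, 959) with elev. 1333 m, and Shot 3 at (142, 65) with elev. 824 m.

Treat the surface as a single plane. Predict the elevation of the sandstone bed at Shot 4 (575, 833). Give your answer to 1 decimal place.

Let the plane be z = a·E + b·N + c.
Shot 2−Shot 1: −1081a + 859b = 1688;  Shot 3−Shot 1: −998a − 35b = 1179.
Solving gives a = −1.197431, b = 0.458180.
Then c = -355 − a·1140 − b·100 = 964.25.
At (575, 833): z = −688.5 + 381.7 + 964.25 = 657.4 m.

657.4 m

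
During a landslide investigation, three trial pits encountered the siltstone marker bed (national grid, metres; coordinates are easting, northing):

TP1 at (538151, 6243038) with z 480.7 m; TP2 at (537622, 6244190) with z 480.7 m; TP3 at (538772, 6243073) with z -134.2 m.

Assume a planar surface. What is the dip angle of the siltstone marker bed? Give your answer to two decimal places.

Let the plane be z = a·easting + b·northing + c.
TP2−TP1: −529a + 1152b = 0;  TP3−TP1: 621a + 35b = −614.9.
Solving gives a = −0.96520, b = −0.44322.
Gradient magnitude |∇z| = √(a² + b²) = √(0.93161 + 0.19644) = 1.06210.
True dip = arctan(1.06210) = 46.72°, dipping toward ENE (azimuth ≈ 065°).

46.72°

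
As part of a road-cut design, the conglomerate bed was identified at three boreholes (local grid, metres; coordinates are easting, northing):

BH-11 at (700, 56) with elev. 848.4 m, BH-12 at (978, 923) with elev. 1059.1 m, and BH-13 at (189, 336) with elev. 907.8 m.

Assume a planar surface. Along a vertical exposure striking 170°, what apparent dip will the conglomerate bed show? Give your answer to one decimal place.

13.1°

Two edge vectors: BH-11→BH-12 = (278, 867, 210.7), BH-11→BH-13 = (-511, 280, 59.4).
Normal n = (BH-11→BH-12) × (BH-11→BH-13) = (-7496.2, -124180.9, 520877).
So ∂z/∂easting = −n_x/n_z = 0.01439 and ∂z/∂northing = −n_y/n_z = 0.23841.
Unit vector along 170° is (sin 170°, cos 170°) = (0.1736, -0.9848).
Slope in that direction = a·(0.1736) + b·(-0.9848) = −0.23229.
Apparent dip = arctan|0.23229| = 13.1° (true dip is 13.4°, so apparent ≤ true as expected).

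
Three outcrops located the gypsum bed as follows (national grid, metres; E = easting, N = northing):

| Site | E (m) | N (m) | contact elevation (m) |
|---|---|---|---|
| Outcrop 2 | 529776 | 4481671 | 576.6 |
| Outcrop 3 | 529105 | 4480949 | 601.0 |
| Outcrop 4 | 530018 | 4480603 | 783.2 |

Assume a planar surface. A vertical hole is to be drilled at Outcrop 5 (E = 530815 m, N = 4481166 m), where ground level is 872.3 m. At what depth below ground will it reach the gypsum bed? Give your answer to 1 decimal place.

70.3 m

Two edge vectors: Outcrop 2→Outcrop 3 = (-671, -722, 24.4), Outcrop 2→Outcrop 4 = (242, -1068, 206.6).
Normal n = (Outcrop 2→Outcrop 3) × (Outcrop 2→Outcrop 4) = (-123106, 144533.4, 891352).
So ∂z/∂E = −n_x/n_z = 0.138111543 and ∂z/∂N = −n_y/n_z = −0.162150755.
Intercept c from Outcrop 2: 576.6 − 73168.18 + 726706.34 = 654114.76.
At (530815, 4481166): z_contact = 73311.68 − 726624.45 + 654114.76 = 801.98 m.
Depth below ground = 872.3 − 801.98 = 70.3 m.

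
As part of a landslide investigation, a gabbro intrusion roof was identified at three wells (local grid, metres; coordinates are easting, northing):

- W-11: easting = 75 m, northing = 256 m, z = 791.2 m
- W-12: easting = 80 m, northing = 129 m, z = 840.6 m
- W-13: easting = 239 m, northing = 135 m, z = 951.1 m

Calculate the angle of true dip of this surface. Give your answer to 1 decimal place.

Two edge vectors: W-11→W-12 = (5, -127, 49.4), W-11→W-13 = (164, -121, 159.9).
Normal n = (W-11→W-12) × (W-11→W-13) = (-14329.9, 7302.1, 20223).
So ∂z/∂easting = −n_x/n_z = 0.70859 and ∂z/∂northing = −n_y/n_z = −0.36108.
Gradient magnitude |∇z| = √(a² + b²) = √(0.50211 + 0.13038) = 0.79529.
True dip = arctan(0.79529) = 38.5°, dipping toward WNW (azimuth ≈ 297°).

38.5°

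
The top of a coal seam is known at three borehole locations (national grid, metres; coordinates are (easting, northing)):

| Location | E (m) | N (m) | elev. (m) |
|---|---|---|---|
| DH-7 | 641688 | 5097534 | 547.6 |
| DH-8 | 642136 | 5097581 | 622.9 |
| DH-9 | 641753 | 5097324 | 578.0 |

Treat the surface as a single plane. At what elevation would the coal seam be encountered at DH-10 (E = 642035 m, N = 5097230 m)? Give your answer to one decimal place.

Let the plane be z = a·E + b·N + c.
DH-8−DH-7: 448a + 47b = 75.3;  DH-9−DH-7: 65a − 210b = 30.4.
Solving gives a = 0.177503475, b = −0.089820353.
Then c = 547.6 − a·641688 − b·5097534 = 344508.05.
At (642035, 5097230): z = 113963.4 − 457835.0 + 344508.05 = 636.5 m.

636.5 m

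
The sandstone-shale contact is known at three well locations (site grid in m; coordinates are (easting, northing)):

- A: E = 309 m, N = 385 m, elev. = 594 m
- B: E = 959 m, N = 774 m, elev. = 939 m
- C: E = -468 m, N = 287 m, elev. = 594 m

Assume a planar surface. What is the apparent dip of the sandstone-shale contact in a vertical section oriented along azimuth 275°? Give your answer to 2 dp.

Two edge vectors: A→B = (650, 389, 345), A→C = (-777, -98, 0).
Normal n = (A→B) × (A→C) = (33810, -268065, 238553).
So ∂z/∂E = −n_x/n_z = −0.14173 and ∂z/∂N = −n_y/n_z = 1.12371.
Unit vector along 275° is (sin 275°, cos 275°) = (-0.9962, 0.0872).
Slope in that direction = a·(-0.9962) + b·(0.0872) = 0.23913.
Apparent dip = arctan|0.23913| = 13.45° (true dip is 48.6°, so apparent ≤ true as expected).

13.45°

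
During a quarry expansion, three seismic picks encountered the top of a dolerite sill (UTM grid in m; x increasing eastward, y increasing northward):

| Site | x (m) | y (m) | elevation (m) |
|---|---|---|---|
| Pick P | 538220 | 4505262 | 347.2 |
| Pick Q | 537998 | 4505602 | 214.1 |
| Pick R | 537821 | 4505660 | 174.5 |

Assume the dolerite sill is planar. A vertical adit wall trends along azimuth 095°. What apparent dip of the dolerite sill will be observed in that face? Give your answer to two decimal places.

Two edge vectors: Pick P→Pick Q = (-222, 340, -133.1), Pick P→Pick R = (-399, 398, -172.7).
Normal n = (Pick P→Pick Q) × (Pick P→Pick R) = (-5744.2, 14767.5, 47304).
So ∂z/∂x = −n_x/n_z = 0.12143 and ∂z/∂y = −n_y/n_z = −0.31218.
Unit vector along 095° is (sin 95°, cos 95°) = (0.9962, -0.0872).
Slope in that direction = a·(0.9962) + b·(-0.0872) = 0.14818.
Apparent dip = arctan|0.14818| = 8.43° (true dip is 18.5°, so apparent ≤ true as expected).

8.43°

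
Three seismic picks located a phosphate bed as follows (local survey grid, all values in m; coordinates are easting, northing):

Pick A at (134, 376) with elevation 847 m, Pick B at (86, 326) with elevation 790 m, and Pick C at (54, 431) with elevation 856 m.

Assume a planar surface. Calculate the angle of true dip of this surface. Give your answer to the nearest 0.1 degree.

40.5°

Two edge vectors: Pick A→Pick B = (-48, -50, -57), Pick A→Pick C = (-80, 55, 9).
Normal n = (Pick A→Pick B) × (Pick A→Pick C) = (2685, 4992, -6640).
So ∂z/∂easting = −n_x/n_z = 0.40437 and ∂z/∂northing = −n_y/n_z = 0.75181.
Gradient magnitude |∇z| = √(a² + b²) = √(0.16351 + 0.56521) = 0.85366.
True dip = arctan(0.85366) = 40.5°, dipping toward SSW (azimuth ≈ 208°).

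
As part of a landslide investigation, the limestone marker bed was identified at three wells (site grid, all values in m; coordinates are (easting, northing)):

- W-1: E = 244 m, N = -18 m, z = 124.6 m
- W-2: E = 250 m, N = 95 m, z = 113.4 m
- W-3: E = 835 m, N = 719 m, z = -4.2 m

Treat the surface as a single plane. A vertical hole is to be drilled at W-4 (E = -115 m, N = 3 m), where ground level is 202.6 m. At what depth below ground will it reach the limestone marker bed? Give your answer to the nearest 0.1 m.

43.7 m

Two edge vectors: W-1→W-2 = (6, 113, -11.2), W-1→W-3 = (591, 737, -128.8).
Normal n = (W-1→W-2) × (W-1→W-3) = (-6300, -5846.4, -62361).
So ∂z/∂E = −n_x/n_z = −0.10102 and ∂z/∂N = −n_y/n_z = −0.09375.
Intercept c from W-1: 124.6 + 24.65 − 1.69 = 147.56.
At (-115, 3): z_contact = 11.62 − 0.28 + 147.56 = 158.90 m.
Depth below ground = 202.6 − 158.90 = 43.7 m.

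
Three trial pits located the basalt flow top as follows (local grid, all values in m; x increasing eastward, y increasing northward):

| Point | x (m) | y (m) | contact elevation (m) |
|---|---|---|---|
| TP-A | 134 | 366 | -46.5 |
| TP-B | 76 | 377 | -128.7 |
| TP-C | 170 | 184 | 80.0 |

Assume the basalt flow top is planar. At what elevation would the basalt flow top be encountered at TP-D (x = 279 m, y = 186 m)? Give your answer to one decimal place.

224.7 m

Let the plane be z = a·x + b·y + c.
TP-B−TP-A: −58a + 11b = −82.2;  TP-C−TP-A: 36a − 182b = 126.5.
Solving gives a = 1.33552, b = −0.43089.
Then c = -46.5 − a·134 − b·366 = −67.76.
At (279, 186): z = 372.6 − 80.1 − 67.76 = 224.7 m.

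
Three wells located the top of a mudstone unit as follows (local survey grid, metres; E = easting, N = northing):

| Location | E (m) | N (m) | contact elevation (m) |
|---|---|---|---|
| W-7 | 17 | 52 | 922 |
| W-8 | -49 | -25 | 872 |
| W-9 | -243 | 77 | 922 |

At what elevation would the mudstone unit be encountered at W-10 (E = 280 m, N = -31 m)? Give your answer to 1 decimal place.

Let the plane be z = a·E + b·N + c.
W-8−W-7: −66a − 77b = −50;  W-9−W-7: −260a + 25b = 0.
Solving gives a = 0.05768, b = 0.59991.
Then c = 922 − a·17 − b·52 = 889.82.
At (280, -31): z = 16.2 − 18.6 + 889.82 = 887.4 m.

887.4 m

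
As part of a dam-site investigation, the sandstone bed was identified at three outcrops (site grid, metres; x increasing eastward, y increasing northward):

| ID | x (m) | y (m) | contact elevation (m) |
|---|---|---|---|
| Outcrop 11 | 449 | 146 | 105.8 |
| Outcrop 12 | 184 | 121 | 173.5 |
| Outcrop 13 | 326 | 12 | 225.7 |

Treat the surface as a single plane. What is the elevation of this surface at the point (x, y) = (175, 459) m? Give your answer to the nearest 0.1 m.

Let the plane be z = a·x + b·y + c.
Outcrop 12−Outcrop 11: −265a − 25b = 67.7;  Outcrop 13−Outcrop 11: −123a − 134b = 119.9.
Solving gives a = −0.18728, b = −0.72287.
Then c = 105.8 − a·449 − b·146 = 295.43.
At (175, 459): z = −32.8 − 331.8 + 295.43 = -69.1 m.

-69.1 m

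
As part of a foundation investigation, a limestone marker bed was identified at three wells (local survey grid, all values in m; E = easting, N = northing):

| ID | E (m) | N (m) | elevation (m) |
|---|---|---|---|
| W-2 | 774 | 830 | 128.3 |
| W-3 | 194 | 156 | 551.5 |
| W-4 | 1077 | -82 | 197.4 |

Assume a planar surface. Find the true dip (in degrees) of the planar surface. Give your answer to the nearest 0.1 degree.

27.3°

Let the plane be z = a·E + b·N + c.
W-3−W-2: −580a − 674b = 423.2;  W-4−W-2: 303a − 912b = 69.1.
Solving gives a = −0.46289, b = −0.22956.
Gradient magnitude |∇z| = √(a² + b²) = √(0.21427 + 0.05270) = 0.51669.
True dip = arctan(0.51669) = 27.3°, dipping toward ENE (azimuth ≈ 064°).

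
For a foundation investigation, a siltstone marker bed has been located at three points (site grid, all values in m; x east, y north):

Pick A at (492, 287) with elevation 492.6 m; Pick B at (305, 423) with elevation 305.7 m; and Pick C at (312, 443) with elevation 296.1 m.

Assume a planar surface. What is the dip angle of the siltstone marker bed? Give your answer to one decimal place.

Two edge vectors: Pick A→Pick B = (-187, 136, -186.9), Pick A→Pick C = (-180, 156, -196.5).
Normal n = (Pick A→Pick B) × (Pick A→Pick C) = (2432.4, -3103.5, -4692).
So ∂z/∂x = −n_x/n_z = 0.51841 and ∂z/∂y = −n_y/n_z = −0.66145.
Gradient magnitude |∇z| = √(a² + b²) = √(0.26875 + 0.43751) = 0.84039.
True dip = arctan(0.84039) = 40.0°, dipping toward NW (azimuth ≈ 322°).

40.0°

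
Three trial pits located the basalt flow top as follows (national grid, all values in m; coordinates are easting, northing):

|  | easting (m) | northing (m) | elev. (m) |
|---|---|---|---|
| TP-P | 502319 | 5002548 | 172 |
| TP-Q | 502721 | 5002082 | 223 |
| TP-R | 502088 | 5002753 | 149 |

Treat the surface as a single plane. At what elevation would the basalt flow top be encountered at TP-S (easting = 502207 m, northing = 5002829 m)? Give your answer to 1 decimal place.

Let the plane be z = a·easting + b·northing + c.
TP-Q−TP-P: 402a − 466b = 51;  TP-R−TP-P: −231a + 205b = −23.
Solving gives a = 0.010421620, b = −0.100451736.
Then c = 172 − a·502319 − b·5002548 = 497451.65.
At (502207, 5002829): z = 5233.8 − 502542.9 + 497451.65 = 142.6 m.

142.6 m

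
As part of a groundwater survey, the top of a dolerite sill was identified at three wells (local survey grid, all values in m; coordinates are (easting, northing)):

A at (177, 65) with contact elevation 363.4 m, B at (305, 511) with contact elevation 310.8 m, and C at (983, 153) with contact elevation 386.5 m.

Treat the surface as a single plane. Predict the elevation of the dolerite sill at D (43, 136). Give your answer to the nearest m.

348 m

Let the plane be z = a·E + b·N + c.
B−A: 128a + 446b = −52.6;  C−A: 806a + 88b = 23.1.
Solving gives a = 0.04288, b = −0.13024.
Then c = 363.4 − a·177 − b·65 = 364.28.
At (43, 136): z = 1.8 − 17.7 + 364.28 = 348.4 m.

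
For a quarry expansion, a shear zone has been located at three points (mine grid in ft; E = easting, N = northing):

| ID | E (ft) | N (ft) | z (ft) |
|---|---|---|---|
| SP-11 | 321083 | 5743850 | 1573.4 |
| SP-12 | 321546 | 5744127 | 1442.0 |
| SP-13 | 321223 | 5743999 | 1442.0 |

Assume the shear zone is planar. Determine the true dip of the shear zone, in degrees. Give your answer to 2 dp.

56.51°

Two edge vectors: SP-11→SP-12 = (463, 277, -131.4), SP-11→SP-13 = (140, 149, -131.4).
Normal n = (SP-11→SP-12) × (SP-11→SP-13) = (-16819.2, 42442.2, 30207).
So ∂z/∂E = −n_x/n_z = 0.55680 and ∂z/∂N = −n_y/n_z = −1.40505.
Gradient magnitude |∇z| = √(a² + b²) = √(0.31002 + 1.97415) = 1.51135.
True dip = arctan(1.51135) = 56.51°, dipping toward NNW (azimuth ≈ 338°).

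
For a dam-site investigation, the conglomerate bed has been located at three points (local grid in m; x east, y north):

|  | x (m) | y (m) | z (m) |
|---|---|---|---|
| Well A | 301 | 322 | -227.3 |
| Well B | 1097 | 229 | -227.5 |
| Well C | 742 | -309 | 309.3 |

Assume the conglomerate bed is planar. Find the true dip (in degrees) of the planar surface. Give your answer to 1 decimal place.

43.0°

Two edge vectors: Well A→Well B = (796, -93, -0.2), Well A→Well C = (441, -631, 536.6).
Normal n = (Well A→Well B) × (Well A→Well C) = (-50030, -427221.8, -461263).
So ∂z/∂x = −n_x/n_z = −0.10846 and ∂z/∂y = −n_y/n_z = −0.92620.
Gradient magnitude |∇z| = √(a² + b²) = √(0.01176 + 0.85785) = 0.93253.
True dip = arctan(0.93253) = 43.0°, dipping toward N (azimuth ≈ 007°).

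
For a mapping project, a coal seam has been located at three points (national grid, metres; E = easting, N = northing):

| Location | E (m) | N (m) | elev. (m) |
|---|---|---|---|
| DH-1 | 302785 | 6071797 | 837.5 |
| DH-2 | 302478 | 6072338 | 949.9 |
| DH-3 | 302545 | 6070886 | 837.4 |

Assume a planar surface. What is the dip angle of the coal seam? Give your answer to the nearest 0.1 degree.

14.5°

Let the plane be z = a·E + b·N + c.
DH-2−DH-1: −307a + 541b = 112.4;  DH-3−DH-1: −240a − 911b = −0.1.
Solving gives a = −0.24991, b = 0.06595.
Gradient magnitude |∇z| = √(a² + b²) = √(0.06245 + 0.00435) = 0.25846.
True dip = arctan(0.25846) = 14.5°, dipping toward ESE (azimuth ≈ 105°).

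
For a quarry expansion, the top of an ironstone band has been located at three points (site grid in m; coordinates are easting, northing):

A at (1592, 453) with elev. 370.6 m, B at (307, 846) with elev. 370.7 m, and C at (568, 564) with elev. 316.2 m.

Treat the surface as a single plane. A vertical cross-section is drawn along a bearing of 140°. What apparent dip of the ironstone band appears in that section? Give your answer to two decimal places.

8.73°

Two edge vectors: A→B = (-1285, 393, 0.1), A→C = (-1024, 111, -54.4).
Normal n = (A→B) × (A→C) = (-21390.3, -70006.4, 259797).
So ∂z/∂easting = −n_x/n_z = 0.08233 and ∂z/∂northing = −n_y/n_z = 0.26947.
Unit vector along 140° is (sin 140°, cos 140°) = (0.6428, -0.7660).
Slope in that direction = a·(0.6428) + b·(-0.7660) = −0.15350.
Apparent dip = arctan|0.15350| = 8.73° (true dip is 15.7°, so apparent ≤ true as expected).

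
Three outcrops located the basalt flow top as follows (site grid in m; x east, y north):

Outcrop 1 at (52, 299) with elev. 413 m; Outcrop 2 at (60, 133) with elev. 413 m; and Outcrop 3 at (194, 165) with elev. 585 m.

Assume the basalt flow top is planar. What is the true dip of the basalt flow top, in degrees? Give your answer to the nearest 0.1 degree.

51.8°

Two edge vectors: Outcrop 1→Outcrop 2 = (8, -166, 0), Outcrop 1→Outcrop 3 = (142, -134, 172).
Normal n = (Outcrop 1→Outcrop 2) × (Outcrop 1→Outcrop 3) = (-28552, -1376, 22500).
So ∂z/∂x = −n_x/n_z = 1.26898 and ∂z/∂y = −n_y/n_z = 0.06116.
Gradient magnitude |∇z| = √(a² + b²) = √(1.61030 + 0.00374) = 1.27045.
True dip = arctan(1.27045) = 51.8°, dipping toward W (azimuth ≈ 267°).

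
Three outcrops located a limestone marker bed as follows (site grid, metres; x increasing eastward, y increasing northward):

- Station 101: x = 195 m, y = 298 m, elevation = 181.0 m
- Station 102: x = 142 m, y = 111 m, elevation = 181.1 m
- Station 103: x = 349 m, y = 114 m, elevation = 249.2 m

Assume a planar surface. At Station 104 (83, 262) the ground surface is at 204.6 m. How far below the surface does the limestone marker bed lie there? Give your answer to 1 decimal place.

57.2 m

Let the plane be z = a·x + b·y + c.
Station 102−Station 101: −53a − 187b = 0.1;  Station 103−Station 101: 154a − 184b = 68.2.
Solving gives a = 0.33035, b = −0.09416.
Then c = 181 − a·195 − b·298 = 144.64.
At (83, 262): z_contact = 27.42 − 24.67 + 144.64 = 147.39 m.
Depth below ground = 204.6 − 147.39 = 57.2 m.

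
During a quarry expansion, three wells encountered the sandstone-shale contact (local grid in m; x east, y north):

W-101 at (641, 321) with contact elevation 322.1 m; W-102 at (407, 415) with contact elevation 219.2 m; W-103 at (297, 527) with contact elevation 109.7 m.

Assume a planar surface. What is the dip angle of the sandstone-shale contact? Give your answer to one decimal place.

Two edge vectors: W-101→W-102 = (-234, 94, -102.9), W-101→W-103 = (-344, 206, -212.4).
Normal n = (W-101→W-102) × (W-101→W-103) = (1231.8, -14304, -15868).
So ∂z/∂x = −n_x/n_z = 0.07763 and ∂z/∂y = −n_y/n_z = −0.90144.
Gradient magnitude |∇z| = √(a² + b²) = √(0.00603 + 0.81259) = 0.90477.
True dip = arctan(0.90477) = 42.1°, dipping toward N (azimuth ≈ 355°).

42.1°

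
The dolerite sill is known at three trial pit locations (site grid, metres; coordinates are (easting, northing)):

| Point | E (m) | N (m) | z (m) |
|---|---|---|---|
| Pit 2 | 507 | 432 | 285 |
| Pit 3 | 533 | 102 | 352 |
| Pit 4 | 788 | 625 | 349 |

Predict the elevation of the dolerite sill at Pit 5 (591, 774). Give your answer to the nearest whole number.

Let the plane be z = a·E + b·N + c.
Pit 3−Pit 2: 26a − 330b = 67;  Pit 4−Pit 2: 281a + 193b = 64.
Solving gives a = 0.34835, b = −0.17558.
Then c = 285 − a·507 − b·432 = 184.24.
At (591, 774): z = 205.9 − 135.9 + 184.24 = 254.2 m.

254 m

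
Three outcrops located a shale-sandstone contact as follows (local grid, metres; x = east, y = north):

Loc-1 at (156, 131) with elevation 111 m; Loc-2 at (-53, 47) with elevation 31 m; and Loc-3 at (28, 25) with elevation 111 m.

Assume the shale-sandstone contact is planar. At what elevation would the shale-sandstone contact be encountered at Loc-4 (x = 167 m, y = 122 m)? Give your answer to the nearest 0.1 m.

Two edge vectors: Loc-1→Loc-2 = (-209, -84, -80), Loc-1→Loc-3 = (-128, -106, 0).
Normal n = (Loc-1→Loc-2) × (Loc-1→Loc-3) = (-8480, 10240, 11402).
So ∂z/∂x = −n_x/n_z = 0.74373 and ∂z/∂y = −n_y/n_z = −0.89809.
Intercept c from Loc-1: 111 − 116.02 + 117.65 = 112.63.
At (167, 122): z = 124.2 − 109.6 + 112.63 = 127.3 m.

127.3 m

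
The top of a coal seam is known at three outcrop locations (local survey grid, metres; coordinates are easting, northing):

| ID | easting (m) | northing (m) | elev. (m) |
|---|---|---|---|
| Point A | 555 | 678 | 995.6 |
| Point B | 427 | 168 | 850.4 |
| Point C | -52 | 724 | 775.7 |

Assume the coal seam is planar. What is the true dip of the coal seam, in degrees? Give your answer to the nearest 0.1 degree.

Two edge vectors: Point A→Point B = (-128, -510, -145.2), Point A→Point C = (-607, 46, -219.9).
Normal n = (Point A→Point B) × (Point A→Point C) = (118828.2, 59989.2, -315458).
So ∂z/∂easting = −n_x/n_z = 0.37668 and ∂z/∂northing = −n_y/n_z = 0.19017.
Gradient magnitude |∇z| = √(a² + b²) = √(0.14189 + 0.03616) = 0.42196.
True dip = arctan(0.42196) = 22.9°, dipping toward WSW (azimuth ≈ 243°).

22.9°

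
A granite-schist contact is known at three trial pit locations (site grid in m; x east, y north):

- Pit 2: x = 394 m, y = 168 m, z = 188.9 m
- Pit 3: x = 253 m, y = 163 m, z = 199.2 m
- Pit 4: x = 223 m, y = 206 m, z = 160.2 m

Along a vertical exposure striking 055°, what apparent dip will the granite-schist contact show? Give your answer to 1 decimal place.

Let the plane be z = a·x + b·y + c.
Pit 3−Pit 2: −141a − 5b = 10.3;  Pit 4−Pit 2: −171a + 38b = −28.7.
Solving gives a = −0.03990, b = −0.93481.
Unit vector along 055° is (sin 55°, cos 55°) = (0.8192, 0.5736).
Slope in that direction = a·(0.8192) + b·(0.5736) = −0.56887.
Apparent dip = arctan|0.56887| = 29.6° (true dip is 43.1°, so apparent ≤ true as expected).

29.6°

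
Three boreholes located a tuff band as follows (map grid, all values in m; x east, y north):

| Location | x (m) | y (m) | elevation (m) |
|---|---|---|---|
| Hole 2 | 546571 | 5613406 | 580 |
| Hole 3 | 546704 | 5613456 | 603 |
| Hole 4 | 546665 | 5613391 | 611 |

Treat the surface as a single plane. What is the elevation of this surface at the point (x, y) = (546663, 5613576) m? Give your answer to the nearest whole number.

556 m

Let the plane be z = a·x + b·y + c.
Hole 3−Hole 2: 133a + 50b = 23;  Hole 4−Hole 2: 94a − 15b = 31.
Solving gives a = 0.28304705, b = −0.29290515.
Then c = 580 − a·546571 − b·5613406 = 1490070.23.
At (546663, 5613576): z = 154731.3 − 1644245.3 + 1490070.23 = 556.2 m.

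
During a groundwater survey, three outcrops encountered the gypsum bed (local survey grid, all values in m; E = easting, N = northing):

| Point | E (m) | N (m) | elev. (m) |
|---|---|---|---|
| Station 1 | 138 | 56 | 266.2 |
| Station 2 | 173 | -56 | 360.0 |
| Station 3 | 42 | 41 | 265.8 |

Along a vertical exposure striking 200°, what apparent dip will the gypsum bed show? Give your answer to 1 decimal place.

Let the plane be z = a·E + b·N + c.
Station 2−Station 1: 35a − 112b = 93.8;  Station 3−Station 1: −96a − 15b = −0.4.
Solving gives a = 0.12874, b = −0.79727.
Unit vector along 200° is (sin 200°, cos 200°) = (-0.3420, -0.9397).
Slope in that direction = a·(-0.3420) + b·(-0.9397) = 0.70516.
Apparent dip = arctan|0.70516| = 35.2° (true dip is 38.9°, so apparent ≤ true as expected).

35.2°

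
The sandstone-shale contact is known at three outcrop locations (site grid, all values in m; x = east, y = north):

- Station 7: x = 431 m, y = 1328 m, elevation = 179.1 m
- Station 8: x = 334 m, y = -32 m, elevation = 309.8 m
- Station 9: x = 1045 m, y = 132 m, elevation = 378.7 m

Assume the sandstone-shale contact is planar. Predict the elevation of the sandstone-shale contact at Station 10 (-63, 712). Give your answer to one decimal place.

183.8 m

Two edge vectors: Station 7→Station 8 = (-97, -1360, 130.7), Station 7→Station 9 = (614, -1196, 199.6).
Normal n = (Station 7→Station 8) × (Station 7→Station 9) = (-115138.8, 99611, 951052).
So ∂z/∂x = −n_x/n_z = 0.121065 and ∂z/∂y = −n_y/n_z = −0.104738.
Intercept c from Station 7: 179.1 − 52.18 + 139.09 = 266.01.
At (-63, 712): z = −7.6 − 74.6 + 266.01 = 183.8 m.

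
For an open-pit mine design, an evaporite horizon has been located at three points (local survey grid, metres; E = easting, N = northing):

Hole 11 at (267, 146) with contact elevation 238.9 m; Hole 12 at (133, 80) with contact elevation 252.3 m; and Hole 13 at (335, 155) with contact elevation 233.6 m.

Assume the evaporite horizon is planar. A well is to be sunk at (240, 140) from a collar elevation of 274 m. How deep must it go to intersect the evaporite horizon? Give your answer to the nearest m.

33 m

Two edge vectors: Hole 11→Hole 12 = (-134, -66, 13.4), Hole 11→Hole 13 = (68, 9, -5.3).
Normal n = (Hole 11→Hole 12) × (Hole 11→Hole 13) = (229.2, 201, 3282).
So ∂z/∂E = −n_x/n_z = −0.06984 and ∂z/∂N = −n_y/n_z = −0.06124.
Intercept c from Hole 11: 238.9 + 18.65 + 8.94 = 266.49.
At (240, 140): z_contact = −16.8 − 8.6 + 266.49 = 241.2 m.
Depth below ground = 274 − 241.2 = 33 m.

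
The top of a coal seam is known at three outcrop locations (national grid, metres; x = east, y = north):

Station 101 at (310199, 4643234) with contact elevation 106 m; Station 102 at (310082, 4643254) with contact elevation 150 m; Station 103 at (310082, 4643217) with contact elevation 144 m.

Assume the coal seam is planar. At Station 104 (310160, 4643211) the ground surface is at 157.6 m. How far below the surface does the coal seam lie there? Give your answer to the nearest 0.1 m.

41.7 m

Two edge vectors: Station 101→Station 102 = (-117, 20, 44), Station 101→Station 103 = (-117, -17, 38).
Normal n = (Station 101→Station 102) × (Station 101→Station 103) = (1508, -702, 4329).
So ∂z/∂x = −n_x/n_z = −0.348348348 and ∂z/∂y = −n_y/n_z = 0.162162162.
Intercept c from Station 101: 106 + 108057.31 − 752956.86 = −644793.56.
At (310160, 4643211): z_contact = −108043.72 + 752953.14 − 644793.56 = 115.86 m.
Depth below ground = 157.6 − 115.86 = 41.7 m.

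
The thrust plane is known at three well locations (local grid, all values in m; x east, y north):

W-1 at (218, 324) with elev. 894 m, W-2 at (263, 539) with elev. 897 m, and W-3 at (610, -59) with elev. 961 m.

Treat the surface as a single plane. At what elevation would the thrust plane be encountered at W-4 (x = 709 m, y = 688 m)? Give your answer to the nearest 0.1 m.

Let the plane be z = a·x + b·y + c.
W-2−W-1: 45a + 215b = 3;  W-3−W-1: 392a − 383b = 67.
Solving gives a = 0.15322, b = −0.01812.
Then c = 894 − a·218 − b·324 = 866.47.
At (709, 688): z = 108.6 − 12.5 + 866.47 = 962.6 m.

962.6 m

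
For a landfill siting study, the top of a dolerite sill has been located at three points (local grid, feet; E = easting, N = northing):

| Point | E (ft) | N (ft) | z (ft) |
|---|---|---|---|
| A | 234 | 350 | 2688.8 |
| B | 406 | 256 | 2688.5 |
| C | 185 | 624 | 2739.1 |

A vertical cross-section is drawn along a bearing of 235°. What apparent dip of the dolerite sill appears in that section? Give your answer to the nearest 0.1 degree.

11.6°

Let the plane be z = a·E + b·N + c.
B−A: 172a − 94b = −0.3;  C−A: −49a + 274b = 50.3.
Solving gives a = 0.10926, b = 0.20312.
Unit vector along 235° is (sin 235°, cos 235°) = (-0.8192, -0.5736).
Slope in that direction = a·(-0.8192) + b·(-0.5736) = −0.20600.
Apparent dip = arctan|0.20600| = 11.6° (true dip is 13.0°, so apparent ≤ true as expected).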